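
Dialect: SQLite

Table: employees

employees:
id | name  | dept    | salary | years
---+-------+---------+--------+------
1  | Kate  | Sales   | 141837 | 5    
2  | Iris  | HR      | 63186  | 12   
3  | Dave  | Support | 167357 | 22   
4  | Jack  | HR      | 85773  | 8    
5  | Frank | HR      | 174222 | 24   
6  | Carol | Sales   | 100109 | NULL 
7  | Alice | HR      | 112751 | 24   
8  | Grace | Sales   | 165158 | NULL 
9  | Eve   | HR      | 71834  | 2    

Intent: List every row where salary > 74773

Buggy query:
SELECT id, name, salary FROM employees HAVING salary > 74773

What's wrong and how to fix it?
Bug: This is a non-aggregate query (no GROUP BY, no aggregates), so in SQLite the HAVING clause is invalid here; a row-level condition belongs in WHERE

Fix: Use WHERE for row-level filtering

Corrected query:
SELECT id, name, salary FROM employees WHERE salary > 74773

Result:
id | name  | salary
---+-------+-------
1  | Kate  | 141837
3  | Dave  | 167357
4  | Jack  | 85773 
5  | Frank | 174222
6  | Carol | 100109
7  | Alice | 112751
8  | Grace | 165158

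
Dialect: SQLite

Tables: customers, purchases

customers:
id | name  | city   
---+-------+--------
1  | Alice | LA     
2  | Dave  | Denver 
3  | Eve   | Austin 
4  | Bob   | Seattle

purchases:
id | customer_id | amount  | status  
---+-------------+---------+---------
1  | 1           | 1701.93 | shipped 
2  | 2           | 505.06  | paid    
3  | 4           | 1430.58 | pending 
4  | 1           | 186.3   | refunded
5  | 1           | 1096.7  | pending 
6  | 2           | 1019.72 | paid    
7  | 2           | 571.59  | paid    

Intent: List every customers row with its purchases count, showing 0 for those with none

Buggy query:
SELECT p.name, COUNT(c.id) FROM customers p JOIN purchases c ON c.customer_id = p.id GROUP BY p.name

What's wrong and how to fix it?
Bug: INNER JOIN drops customers rows that have no matching purchases rows

Fix: Use LEFT JOIN so parents without children still appear (COUNT(c.id) gives 0)

Corrected query:
SELECT p.name, COUNT(c.id) FROM customers p LEFT JOIN purchases c ON c.customer_id = p.id GROUP BY p.name

Result:
name  | COUNT(c.id)
------+------------
Alice | 3          
Bob   | 1          
Dave  | 3          
Eve   | 0          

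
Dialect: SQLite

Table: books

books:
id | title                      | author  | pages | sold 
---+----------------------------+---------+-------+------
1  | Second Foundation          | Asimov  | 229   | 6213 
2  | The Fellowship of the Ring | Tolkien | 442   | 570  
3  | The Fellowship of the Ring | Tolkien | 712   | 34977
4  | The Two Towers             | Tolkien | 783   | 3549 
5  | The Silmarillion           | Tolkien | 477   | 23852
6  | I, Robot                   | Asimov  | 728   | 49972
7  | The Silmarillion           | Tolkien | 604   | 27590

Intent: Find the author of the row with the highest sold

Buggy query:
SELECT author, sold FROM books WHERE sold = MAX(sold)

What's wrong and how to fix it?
Bug: MAX(sold) is an aggregate and cannot be used directly in WHERE

Fix: Wrap MAX in a scalar subquery so WHERE compares against a single value

Corrected query:
SELECT author, sold FROM books WHERE sold = (SELECT MAX(sold) FROM books)

Result:
author | sold 
-------+------
Asimov | 49972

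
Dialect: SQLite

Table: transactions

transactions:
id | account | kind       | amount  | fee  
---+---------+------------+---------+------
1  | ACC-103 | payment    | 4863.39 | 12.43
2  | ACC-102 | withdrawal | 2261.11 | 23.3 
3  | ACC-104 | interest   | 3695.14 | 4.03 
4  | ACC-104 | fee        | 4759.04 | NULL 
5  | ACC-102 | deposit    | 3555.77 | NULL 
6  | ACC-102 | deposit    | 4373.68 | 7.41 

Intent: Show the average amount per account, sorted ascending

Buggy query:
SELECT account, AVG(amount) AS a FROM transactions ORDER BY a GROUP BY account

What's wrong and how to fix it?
Bug: GROUP BY must precede ORDER BY

Fix: Move ORDER BY to the end, after GROUP BY

Corrected query:
SELECT account, AVG(amount) AS a FROM transactions GROUP BY account ORDER BY a

Result:
account | a          
--------+------------
ACC-102 | 3396.853333
ACC-104 | 4227.09    
ACC-103 | 4863.39    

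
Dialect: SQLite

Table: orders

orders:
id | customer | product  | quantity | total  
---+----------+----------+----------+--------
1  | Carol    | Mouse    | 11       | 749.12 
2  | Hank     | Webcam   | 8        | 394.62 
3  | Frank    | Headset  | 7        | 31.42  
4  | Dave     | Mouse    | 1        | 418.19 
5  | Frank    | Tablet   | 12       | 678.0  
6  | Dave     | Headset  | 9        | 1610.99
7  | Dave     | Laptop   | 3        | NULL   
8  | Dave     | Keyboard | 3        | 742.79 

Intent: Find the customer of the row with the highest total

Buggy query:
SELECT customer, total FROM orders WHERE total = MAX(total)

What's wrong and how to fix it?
Bug: WHERE is evaluated per row; an aggregate over the whole table isn't defined there

Fix: Wrap MAX in a scalar subquery so WHERE compares against a single value

Corrected query:
SELECT customer, total FROM orders WHERE total = (SELECT MAX(total) FROM orders)

Result:
customer | total  
---------+--------
Dave     | 1610.99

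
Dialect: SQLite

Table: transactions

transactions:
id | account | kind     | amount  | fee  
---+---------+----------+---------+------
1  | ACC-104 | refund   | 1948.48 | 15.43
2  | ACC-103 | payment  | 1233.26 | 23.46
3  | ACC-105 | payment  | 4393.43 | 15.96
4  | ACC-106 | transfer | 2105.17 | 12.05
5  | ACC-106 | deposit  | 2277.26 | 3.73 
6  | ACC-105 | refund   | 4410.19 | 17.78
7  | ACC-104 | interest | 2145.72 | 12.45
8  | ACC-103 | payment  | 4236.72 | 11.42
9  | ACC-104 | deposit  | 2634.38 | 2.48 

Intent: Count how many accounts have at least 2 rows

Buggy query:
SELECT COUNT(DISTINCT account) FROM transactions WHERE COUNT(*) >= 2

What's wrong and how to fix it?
Bug: COUNT(*) cannot appear in WHERE; the per-group count doesn't exist yet

Fix: Group first with HAVING COUNT(*) >= 2, then COUNT the resulting groups

Corrected query:
SELECT COUNT(*) FROM (SELECT account FROM transactions GROUP BY account HAVING COUNT(*) >= 2)

Result:
COUNT(*)
--------
4       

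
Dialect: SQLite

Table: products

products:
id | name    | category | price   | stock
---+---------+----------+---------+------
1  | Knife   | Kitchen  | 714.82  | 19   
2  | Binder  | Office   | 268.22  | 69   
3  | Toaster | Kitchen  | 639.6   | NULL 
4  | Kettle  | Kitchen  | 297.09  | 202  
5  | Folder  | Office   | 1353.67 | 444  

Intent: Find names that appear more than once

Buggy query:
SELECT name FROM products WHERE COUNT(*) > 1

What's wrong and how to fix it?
Bug: COUNT(*) is an aggregate and cannot be used in WHERE

Fix: GROUP BY name, then filter groups with HAVING COUNT(*) > 1

Corrected query:
SELECT name FROM products GROUP BY name HAVING COUNT(*) > 1

Result:
(no rows)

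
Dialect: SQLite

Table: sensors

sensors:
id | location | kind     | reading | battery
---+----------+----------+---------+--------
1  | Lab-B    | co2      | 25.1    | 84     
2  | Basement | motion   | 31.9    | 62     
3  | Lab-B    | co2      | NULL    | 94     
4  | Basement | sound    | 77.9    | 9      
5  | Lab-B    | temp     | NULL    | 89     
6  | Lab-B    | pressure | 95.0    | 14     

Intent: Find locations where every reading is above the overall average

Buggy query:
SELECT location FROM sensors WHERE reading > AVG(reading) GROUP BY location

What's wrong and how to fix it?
Bug: WHERE evaluates per row before aggregation, so AVG() is unavailable

Fix: Compute the overall average in a scalar subquery and compare each group's MIN against it in HAVING

Corrected query:
SELECT location FROM sensors GROUP BY location HAVING MIN(reading) > (SELECT AVG(reading) FROM sensors)

Result:
(no rows)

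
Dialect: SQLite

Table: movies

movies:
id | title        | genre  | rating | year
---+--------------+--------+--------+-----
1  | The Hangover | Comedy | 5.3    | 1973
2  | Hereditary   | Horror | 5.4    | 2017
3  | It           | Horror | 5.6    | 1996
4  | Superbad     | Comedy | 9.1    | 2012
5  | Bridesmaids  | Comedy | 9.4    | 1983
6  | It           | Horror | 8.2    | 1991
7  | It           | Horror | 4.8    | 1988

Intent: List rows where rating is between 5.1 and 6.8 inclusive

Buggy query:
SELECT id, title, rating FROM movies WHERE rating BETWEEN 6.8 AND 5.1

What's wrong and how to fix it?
Bug: BETWEEN expects the lower bound first; with 6.8 AND 5.1 the range is empty

Fix: Swap the bounds so the smaller value comes first

Corrected query:
SELECT id, title, rating FROM movies WHERE rating BETWEEN 5.1 AND 6.8

Result:
id | title        | rating
---+--------------+-------
1  | The Hangover | 5.3   
2  | Hereditary   | 5.4   
3  | It           | 5.6   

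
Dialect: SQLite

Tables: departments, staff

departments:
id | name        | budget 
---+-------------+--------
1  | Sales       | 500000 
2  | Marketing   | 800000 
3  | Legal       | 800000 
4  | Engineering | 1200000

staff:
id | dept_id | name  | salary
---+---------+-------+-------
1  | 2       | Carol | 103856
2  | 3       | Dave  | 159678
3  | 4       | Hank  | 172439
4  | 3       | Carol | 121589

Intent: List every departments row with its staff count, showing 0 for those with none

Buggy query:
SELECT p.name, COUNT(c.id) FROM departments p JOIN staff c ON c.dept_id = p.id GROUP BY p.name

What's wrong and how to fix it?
Bug: An inner join excludes parents with zero children

Fix: Use LEFT JOIN so parents without children still appear (COUNT(c.id) gives 0)

Corrected query:
SELECT p.name, COUNT(c.id) FROM departments p LEFT JOIN staff c ON c.dept_id = p.id GROUP BY p.name

Result:
name        | COUNT(c.id)
------------+------------
Engineering | 1          
Legal       | 2          
Marketing   | 1          
Sales       | 0          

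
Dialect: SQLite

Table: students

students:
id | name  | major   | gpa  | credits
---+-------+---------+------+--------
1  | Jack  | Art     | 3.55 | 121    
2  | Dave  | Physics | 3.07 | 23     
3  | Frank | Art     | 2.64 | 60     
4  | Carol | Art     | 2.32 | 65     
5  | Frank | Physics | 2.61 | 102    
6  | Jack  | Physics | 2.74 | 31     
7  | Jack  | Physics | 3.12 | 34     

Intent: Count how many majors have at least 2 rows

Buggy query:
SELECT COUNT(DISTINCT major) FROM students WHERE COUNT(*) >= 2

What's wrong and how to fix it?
Bug: COUNT(*) cannot appear in WHERE; the per-group count doesn't exist yet

Fix: Use a subquery that GROUPs and filters with HAVING, then count its rows

Corrected query:
SELECT COUNT(*) FROM (SELECT major FROM students GROUP BY major HAVING COUNT(*) >= 2)

Result:
COUNT(*)
--------
2       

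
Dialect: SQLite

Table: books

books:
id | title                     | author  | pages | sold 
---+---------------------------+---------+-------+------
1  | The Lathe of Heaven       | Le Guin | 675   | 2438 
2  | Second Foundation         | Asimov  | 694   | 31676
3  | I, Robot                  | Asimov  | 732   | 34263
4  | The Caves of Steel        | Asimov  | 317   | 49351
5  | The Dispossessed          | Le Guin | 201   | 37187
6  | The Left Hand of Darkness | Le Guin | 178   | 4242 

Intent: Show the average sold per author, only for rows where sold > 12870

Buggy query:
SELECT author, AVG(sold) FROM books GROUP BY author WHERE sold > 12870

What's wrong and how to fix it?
Bug: Row-level WHERE must come before GROUP BY in the clause order

Fix: Place WHERE between FROM and GROUP BY

Corrected query:
SELECT author, AVG(sold) FROM books WHERE sold > 12870 GROUP BY author

Result:
author  | AVG(sold)
--------+----------
Asimov  | 38430    
Le Guin | 37187    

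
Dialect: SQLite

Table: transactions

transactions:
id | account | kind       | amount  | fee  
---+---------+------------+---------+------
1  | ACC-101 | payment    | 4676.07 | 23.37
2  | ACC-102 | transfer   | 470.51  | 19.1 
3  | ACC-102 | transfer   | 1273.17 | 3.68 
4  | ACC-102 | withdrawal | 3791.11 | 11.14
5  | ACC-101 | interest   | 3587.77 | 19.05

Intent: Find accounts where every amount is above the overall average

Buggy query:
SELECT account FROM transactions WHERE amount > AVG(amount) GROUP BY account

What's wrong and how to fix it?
Bug: WHERE evaluates per row before aggregation, so AVG() is unavailable

Fix: Compute the overall average in a scalar subquery and compare each group's MIN against it in HAVING

Corrected query:
SELECT account FROM transactions GROUP BY account HAVING MIN(amount) > (SELECT AVG(amount) FROM transactions)

Result:
account
-------
ACC-101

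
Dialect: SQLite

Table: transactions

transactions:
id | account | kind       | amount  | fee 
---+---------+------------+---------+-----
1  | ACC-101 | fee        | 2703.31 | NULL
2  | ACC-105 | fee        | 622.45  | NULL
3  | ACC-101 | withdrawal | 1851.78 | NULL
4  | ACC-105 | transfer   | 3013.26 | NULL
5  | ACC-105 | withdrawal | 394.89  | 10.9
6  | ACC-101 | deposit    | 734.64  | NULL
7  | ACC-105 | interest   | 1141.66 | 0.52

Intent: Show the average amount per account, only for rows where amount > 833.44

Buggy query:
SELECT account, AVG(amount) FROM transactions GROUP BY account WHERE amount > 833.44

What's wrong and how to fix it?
Bug: WHERE cannot follow GROUP BY

Fix: Place WHERE between FROM and GROUP BY

Corrected query:
SELECT account, AVG(amount) FROM transactions WHERE amount > 833.44 GROUP BY account

Result:
account | AVG(amount)
--------+------------
ACC-101 | 2277.545   
ACC-105 | 2077.46    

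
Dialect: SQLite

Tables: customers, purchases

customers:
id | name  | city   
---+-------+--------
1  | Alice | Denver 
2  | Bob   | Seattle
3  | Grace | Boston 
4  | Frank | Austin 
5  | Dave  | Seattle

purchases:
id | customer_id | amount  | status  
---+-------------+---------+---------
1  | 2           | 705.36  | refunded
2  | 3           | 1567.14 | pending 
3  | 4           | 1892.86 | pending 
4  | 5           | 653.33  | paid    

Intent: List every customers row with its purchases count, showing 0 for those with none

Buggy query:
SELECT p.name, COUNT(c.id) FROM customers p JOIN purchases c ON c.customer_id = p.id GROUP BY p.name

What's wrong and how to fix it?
Bug: INNER JOIN drops customers rows that have no matching purchases rows

Fix: Switch to LEFT JOIN to retain unmatched parent rows

Corrected query:
SELECT p.name, COUNT(c.id) FROM customers p LEFT JOIN purchases c ON c.customer_id = p.id GROUP BY p.name

Result:
name  | COUNT(c.id)
------+------------
Alice | 0          
Bob   | 1          
Dave  | 1          
Frank | 1          
Grace | 1          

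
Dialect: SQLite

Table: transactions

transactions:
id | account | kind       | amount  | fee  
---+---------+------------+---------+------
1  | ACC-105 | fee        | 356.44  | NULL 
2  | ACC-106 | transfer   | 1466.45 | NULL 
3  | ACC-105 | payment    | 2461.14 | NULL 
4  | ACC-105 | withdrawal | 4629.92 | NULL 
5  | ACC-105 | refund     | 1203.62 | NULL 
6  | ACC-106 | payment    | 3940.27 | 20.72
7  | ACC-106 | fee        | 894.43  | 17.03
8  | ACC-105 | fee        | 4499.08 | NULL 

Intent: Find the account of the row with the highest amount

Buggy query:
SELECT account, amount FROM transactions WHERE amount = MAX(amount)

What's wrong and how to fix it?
Bug: MAX(amount) is an aggregate and cannot be used directly in WHERE

Fix: Wrap MAX in a scalar subquery so WHERE compares against a single value

Corrected query:
SELECT account, amount FROM transactions WHERE amount = (SELECT MAX(amount) FROM transactions)

Result:
account | amount 
--------+--------
ACC-105 | 4629.92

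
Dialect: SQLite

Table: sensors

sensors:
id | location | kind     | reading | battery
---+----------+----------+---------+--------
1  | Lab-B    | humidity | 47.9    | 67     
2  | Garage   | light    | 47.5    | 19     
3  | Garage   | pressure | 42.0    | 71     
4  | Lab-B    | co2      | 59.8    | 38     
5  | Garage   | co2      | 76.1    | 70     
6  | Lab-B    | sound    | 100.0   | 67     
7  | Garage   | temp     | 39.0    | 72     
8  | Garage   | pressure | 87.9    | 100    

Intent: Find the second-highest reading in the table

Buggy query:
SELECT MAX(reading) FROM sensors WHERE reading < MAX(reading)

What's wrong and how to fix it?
Bug: MAX(reading) on the right of the comparison is an aggregate-in-WHERE error

Fix: Put the inner MAX in a scalar subquery

Corrected query:
SELECT MAX(reading) FROM sensors WHERE reading < (SELECT MAX(reading) FROM sensors)

Result:
MAX(reading)
------------
87.9        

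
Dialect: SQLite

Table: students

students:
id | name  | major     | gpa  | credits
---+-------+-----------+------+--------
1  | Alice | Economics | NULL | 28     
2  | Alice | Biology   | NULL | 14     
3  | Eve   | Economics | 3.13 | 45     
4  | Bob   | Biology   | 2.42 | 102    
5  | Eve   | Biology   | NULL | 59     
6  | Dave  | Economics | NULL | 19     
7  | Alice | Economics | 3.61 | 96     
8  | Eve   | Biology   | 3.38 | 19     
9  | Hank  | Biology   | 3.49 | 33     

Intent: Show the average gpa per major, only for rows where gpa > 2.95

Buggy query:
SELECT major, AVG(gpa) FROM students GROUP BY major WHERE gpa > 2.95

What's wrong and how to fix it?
Bug: WHERE cannot follow GROUP BY

Fix: Move the WHERE clause before GROUP BY

Corrected query:
SELECT major, AVG(gpa) FROM students WHERE gpa > 2.95 GROUP BY major

Result:
major     | AVG(gpa)
----------+---------
Biology   | 3.435   
Economics | 3.37    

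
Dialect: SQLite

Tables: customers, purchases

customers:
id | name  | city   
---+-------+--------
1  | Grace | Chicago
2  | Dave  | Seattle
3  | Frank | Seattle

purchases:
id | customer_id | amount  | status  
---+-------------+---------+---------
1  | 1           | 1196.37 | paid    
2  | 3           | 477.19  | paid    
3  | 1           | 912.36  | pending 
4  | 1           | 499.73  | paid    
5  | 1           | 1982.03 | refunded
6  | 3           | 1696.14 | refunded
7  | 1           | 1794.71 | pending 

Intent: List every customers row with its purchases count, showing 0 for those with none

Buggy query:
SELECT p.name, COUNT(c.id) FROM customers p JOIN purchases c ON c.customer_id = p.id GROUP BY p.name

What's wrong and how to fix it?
Bug: An inner join excludes parents with zero children

Fix: Use LEFT JOIN so parents without children still appear (COUNT(c.id) gives 0)

Corrected query:
SELECT p.name, COUNT(c.id) FROM customers p LEFT JOIN purchases c ON c.customer_id = p.id GROUP BY p.name

Result:
name  | COUNT(c.id)
------+------------
Dave  | 0          
Frank | 2          
Grace | 5          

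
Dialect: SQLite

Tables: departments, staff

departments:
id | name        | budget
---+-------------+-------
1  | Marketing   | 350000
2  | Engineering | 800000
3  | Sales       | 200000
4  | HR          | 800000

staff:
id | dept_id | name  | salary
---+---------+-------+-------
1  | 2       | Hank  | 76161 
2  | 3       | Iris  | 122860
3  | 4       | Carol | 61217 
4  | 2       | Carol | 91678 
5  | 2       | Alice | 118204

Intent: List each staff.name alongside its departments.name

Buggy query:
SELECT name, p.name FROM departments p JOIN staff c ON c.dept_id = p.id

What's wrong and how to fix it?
Bug: Both tables have a 'name' column; the unqualified reference is ambiguous

Fix: Prefix ambiguous columns with the table alias

Corrected query:
SELECT c.name, p.name FROM departments p JOIN staff c ON c.dept_id = p.id

Result:
name  | name       
------+------------
Hank  | Engineering
Iris  | Sales      
Carol | HR         
Carol | Engineering
Alice | Engineering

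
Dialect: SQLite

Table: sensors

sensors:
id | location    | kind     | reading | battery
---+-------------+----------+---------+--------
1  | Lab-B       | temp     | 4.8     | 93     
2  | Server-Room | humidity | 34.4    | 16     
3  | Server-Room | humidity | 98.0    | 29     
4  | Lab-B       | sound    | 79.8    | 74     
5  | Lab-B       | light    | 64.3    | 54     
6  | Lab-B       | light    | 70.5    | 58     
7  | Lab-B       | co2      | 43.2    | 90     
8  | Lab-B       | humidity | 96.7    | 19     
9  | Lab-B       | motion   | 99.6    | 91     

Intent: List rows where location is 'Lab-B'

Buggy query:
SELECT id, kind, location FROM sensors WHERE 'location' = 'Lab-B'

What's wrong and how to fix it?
Bug: Single quotes denote string literals in SQL; the column name is being compared as a constant string

Fix: Reference the column as location without single quotes

Corrected query:
SELECT id, kind, location FROM sensors WHERE location = 'Lab-B'

Result:
id | kind     | location
---+----------+---------
1  | temp     | Lab-B   
4  | sound    | Lab-B   
5  | light    | Lab-B   
6  | light    | Lab-B   
7  | co2      | Lab-B   
8  | humidity | Lab-B   
9  | motion   | Lab-B   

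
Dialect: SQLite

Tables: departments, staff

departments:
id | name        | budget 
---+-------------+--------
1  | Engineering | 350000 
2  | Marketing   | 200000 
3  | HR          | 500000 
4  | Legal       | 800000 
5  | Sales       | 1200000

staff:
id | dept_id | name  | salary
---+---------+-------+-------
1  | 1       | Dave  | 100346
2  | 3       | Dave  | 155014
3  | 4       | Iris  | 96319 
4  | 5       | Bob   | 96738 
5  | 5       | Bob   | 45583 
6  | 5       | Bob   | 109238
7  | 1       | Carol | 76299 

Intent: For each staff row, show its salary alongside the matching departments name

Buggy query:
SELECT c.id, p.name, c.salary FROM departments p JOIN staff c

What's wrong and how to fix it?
Bug: Missing join condition: each staff row is matched to all departments rows instead of just its own

Fix: Specify the join condition linking the foreign key to the parent id

Corrected query:
SELECT c.id, p.name, c.salary FROM departments p JOIN staff c ON c.dept_id = p.id

Result:
id | name        | salary
---+-------------+-------
1  | Engineering | 100346
2  | HR          | 155014
3  | Legal       | 96319 
4  | Sales       | 96738 
5  | Sales       | 45583 
6  | Sales       | 109238
7  | Engineering | 76299 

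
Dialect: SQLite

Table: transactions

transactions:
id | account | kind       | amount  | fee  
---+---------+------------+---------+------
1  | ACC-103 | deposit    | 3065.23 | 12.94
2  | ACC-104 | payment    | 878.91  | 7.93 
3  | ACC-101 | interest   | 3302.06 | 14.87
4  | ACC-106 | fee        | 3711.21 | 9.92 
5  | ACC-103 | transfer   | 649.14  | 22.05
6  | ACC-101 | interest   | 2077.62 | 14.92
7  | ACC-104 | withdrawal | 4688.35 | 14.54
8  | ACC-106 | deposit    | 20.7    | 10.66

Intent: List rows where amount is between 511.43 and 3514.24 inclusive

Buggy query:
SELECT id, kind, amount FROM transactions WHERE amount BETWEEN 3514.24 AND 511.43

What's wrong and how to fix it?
Bug: The bounds are reversed; BETWEEN a AND b requires a <= b to match anything

Fix: Swap the bounds so the smaller value comes first

Corrected query:
SELECT id, kind, amount FROM transactions WHERE amount BETWEEN 511.43 AND 3514.24

Result:
id | kind     | amount 
---+----------+--------
1  | deposit  | 3065.23
2  | payment  | 878.91 
3  | interest | 3302.06
5  | transfer | 649.14 
6  | interest | 2077.62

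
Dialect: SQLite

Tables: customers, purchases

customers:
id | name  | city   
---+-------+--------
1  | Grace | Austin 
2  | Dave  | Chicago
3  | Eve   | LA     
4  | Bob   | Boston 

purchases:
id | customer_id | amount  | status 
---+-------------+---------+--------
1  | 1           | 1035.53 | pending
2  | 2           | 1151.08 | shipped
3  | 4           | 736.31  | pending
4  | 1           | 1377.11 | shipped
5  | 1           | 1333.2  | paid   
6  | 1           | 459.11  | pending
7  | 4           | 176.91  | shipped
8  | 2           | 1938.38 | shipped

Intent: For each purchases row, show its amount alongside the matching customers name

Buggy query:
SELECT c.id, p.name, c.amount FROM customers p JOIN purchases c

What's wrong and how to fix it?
Bug: JOIN with no ON clause produces a cartesian product; every purchases row pairs with every customers row

Fix: Add ON c.customer_id = p.id to the JOIN

Corrected query:
SELECT c.id, p.name, c.amount FROM customers p JOIN purchases c ON c.customer_id = p.id

Result:
id | name  | amount 
---+-------+--------
1  | Grace | 1035.53
2  | Dave  | 1151.08
3  | Bob   | 736.31 
4  | Grace | 1377.11
5  | Grace | 1333.2 
6  | Grace | 459.11 
7  | Bob   | 176.91 
8  | Dave  | 1938.38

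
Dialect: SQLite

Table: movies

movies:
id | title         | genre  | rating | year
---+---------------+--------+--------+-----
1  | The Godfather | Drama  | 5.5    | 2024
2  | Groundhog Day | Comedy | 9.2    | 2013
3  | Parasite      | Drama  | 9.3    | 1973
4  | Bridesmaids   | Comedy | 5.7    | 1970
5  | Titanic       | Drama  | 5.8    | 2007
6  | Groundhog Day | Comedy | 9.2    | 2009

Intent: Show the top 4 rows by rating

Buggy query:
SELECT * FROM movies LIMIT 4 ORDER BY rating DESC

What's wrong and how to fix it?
Bug: LIMIT must come after ORDER BY

Fix: Swap the clauses: ORDER BY first, then LIMIT

Corrected query:
SELECT * FROM movies ORDER BY rating DESC LIMIT 4

Result:
id | title         | genre  | rating | year
---+---------------+--------+--------+-----
3  | Parasite      | Drama  | 9.3    | 1973
2  | Groundhog Day | Comedy | 9.2    | 2013
6  | Groundhog Day | Comedy | 9.2    | 2009
5  | Titanic       | Drama  | 5.8    | 2007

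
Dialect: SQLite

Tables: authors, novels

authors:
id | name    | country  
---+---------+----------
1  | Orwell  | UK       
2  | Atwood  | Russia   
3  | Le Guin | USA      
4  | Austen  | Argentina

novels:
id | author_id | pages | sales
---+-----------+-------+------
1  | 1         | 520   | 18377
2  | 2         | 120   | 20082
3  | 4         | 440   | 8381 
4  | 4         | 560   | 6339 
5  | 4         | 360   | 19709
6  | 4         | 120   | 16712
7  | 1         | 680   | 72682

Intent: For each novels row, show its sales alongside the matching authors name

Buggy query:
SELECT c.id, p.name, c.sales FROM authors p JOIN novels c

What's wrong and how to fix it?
Bug: JOIN with no ON clause produces a cartesian product; every novels row pairs with every authors row

Fix: Add ON c.author_id = p.id to the JOIN

Corrected query:
SELECT c.id, p.name, c.sales FROM authors p JOIN novels c ON c.author_id = p.id

Result:
id | name   | sales
---+--------+------
1  | Orwell | 18377
2  | Atwood | 20082
3  | Austen | 8381 
4  | Austen | 6339 
5  | Austen | 19709
6  | Austen | 16712
7  | Orwell | 72682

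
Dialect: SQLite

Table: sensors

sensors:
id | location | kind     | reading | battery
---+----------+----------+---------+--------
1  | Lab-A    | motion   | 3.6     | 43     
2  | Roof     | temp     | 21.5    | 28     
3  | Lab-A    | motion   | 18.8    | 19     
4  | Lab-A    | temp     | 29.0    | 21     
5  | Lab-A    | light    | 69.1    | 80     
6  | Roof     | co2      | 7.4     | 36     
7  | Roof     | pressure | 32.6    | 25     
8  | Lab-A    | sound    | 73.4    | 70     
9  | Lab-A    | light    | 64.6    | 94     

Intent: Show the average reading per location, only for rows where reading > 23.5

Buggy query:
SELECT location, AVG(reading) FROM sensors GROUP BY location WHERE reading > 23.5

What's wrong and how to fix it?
Bug: Row-level WHERE must come before GROUP BY in the clause order

Fix: Place WHERE between FROM and GROUP BY

Corrected query:
SELECT location, AVG(reading) FROM sensors WHERE reading > 23.5 GROUP BY location

Result:
location | AVG(reading)
---------+-------------
Lab-A    | 59.025      
Roof     | 32.6        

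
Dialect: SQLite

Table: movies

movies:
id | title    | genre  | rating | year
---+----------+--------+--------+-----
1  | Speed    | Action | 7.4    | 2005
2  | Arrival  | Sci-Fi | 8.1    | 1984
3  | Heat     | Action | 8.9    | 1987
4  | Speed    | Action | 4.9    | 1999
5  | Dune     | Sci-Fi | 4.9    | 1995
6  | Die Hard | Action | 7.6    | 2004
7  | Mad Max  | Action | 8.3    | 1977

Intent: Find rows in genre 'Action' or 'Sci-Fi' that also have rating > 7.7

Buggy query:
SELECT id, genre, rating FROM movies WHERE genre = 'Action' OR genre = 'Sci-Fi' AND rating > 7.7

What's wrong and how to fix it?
Bug: Without parentheses, AND is evaluated before OR, so the rating filter only applies to the 'Sci-Fi' branch

Fix: Add parentheses around the OR so the AND applies to both alternatives

Corrected query:
SELECT id, genre, rating FROM movies WHERE (genre = 'Action' OR genre = 'Sci-Fi') AND rating > 7.7

Result:
id | genre  | rating
---+--------+-------
2  | Sci-Fi | 8.1   
3  | Action | 8.9   
7  | Action | 8.3   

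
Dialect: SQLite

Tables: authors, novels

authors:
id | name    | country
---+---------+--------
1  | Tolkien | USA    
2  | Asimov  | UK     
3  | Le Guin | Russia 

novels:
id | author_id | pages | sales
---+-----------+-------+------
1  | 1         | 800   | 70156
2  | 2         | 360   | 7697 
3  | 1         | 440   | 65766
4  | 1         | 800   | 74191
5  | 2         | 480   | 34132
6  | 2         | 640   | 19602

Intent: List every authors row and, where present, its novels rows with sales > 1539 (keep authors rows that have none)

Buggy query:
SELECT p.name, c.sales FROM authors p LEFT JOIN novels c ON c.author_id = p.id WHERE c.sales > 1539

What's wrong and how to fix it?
Bug: Filtering c.sales in WHERE discards the NULL rows produced by LEFT JOIN, turning it into an inner join

Fix: Put 'c.sales > 1539' in the JOIN's ON clause instead of WHERE

Corrected query:
SELECT p.name, c.sales FROM authors p LEFT JOIN novels c ON c.author_id = p.id AND c.sales > 1539

Result:
name    | sales
--------+------
Tolkien | 65766
Tolkien | 70156
Tolkien | 74191
Asimov  | 7697 
Asimov  | 19602
Asimov  | 34132
Le Guin | NULL 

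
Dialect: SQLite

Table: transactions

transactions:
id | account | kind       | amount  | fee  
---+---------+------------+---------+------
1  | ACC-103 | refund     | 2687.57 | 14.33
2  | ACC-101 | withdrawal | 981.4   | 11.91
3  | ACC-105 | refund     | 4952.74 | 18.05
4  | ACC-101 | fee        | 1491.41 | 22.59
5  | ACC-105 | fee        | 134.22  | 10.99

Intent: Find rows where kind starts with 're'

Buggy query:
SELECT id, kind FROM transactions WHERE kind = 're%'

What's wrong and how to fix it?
Bug: '=' compares the literal string including the % character; pattern matching needs LIKE

Fix: Replace '=' with LIKE so 're%' is treated as a pattern

Corrected query:
SELECT id, kind FROM transactions WHERE kind LIKE 're%'

Result:
id | kind  
---+-------
1  | refund
3  | refund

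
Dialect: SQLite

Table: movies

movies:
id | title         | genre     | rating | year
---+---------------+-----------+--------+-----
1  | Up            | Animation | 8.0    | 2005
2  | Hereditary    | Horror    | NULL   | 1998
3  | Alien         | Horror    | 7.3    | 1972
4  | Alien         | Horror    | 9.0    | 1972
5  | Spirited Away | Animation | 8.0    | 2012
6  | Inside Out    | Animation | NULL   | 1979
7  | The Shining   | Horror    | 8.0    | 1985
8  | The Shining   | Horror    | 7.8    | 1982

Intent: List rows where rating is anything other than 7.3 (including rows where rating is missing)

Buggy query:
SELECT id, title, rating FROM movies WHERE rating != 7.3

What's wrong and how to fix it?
Bug: 'rating != 7.3' is unknown when rating is NULL, so NULL rows are silently excluded

Fix: Handle NULL separately with IS NULL alongside the inequality

Corrected query:
SELECT id, title, rating FROM movies WHERE rating != 7.3 OR rating IS NULL

Result:
id | title         | rating
---+---------------+-------
1  | Up            | 8     
2  | Hereditary    | NULL  
4  | Alien         | 9     
5  | Spirited Away | 8     
6  | Inside Out    | NULL  
7  | The Shining   | 8     
8  | The Shining   | 7.8   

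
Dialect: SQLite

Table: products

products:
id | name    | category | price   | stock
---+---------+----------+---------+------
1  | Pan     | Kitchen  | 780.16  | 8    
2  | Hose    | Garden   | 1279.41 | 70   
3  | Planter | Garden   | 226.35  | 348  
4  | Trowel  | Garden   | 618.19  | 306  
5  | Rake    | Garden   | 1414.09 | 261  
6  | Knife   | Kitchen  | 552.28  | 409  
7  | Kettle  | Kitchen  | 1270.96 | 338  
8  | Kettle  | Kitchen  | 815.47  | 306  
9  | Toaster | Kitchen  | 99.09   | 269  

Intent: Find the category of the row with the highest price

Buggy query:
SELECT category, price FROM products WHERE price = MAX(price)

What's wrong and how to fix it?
Bug: MAX(price) is an aggregate and cannot be used directly in WHERE

Fix: Wrap MAX in a scalar subquery so WHERE compares against a single value

Corrected query:
SELECT category, price FROM products WHERE price = (SELECT MAX(price) FROM products)

Result:
category | price  
---------+--------
Garden   | 1414.09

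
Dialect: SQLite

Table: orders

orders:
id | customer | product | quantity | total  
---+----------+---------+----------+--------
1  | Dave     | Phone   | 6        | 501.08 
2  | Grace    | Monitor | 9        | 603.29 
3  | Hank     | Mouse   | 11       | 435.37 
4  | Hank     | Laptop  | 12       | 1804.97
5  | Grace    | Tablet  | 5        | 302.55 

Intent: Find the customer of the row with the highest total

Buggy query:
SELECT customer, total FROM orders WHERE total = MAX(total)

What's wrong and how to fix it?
Bug: MAX(total) is an aggregate and cannot be used directly in WHERE

Fix: Use a subquery: WHERE total = (SELECT MAX(total) FROM orders)

Corrected query:
SELECT customer, total FROM orders WHERE total = (SELECT MAX(total) FROM orders)

Result:
customer | total  
---------+--------
Hank     | 1804.97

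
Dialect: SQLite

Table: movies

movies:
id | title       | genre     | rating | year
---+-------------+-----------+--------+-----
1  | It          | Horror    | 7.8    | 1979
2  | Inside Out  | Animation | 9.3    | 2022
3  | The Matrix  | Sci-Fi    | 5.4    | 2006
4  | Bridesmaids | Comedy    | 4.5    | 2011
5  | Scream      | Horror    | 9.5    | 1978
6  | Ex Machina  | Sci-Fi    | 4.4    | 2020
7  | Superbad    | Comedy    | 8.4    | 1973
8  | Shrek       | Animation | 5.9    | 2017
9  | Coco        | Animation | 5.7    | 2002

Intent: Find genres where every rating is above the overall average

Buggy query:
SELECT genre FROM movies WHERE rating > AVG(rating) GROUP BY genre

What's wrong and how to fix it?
Bug: AVG() is an aggregate; it can't sit directly in WHERE

Fix: Compute the overall average in a scalar subquery and compare each group's MIN against it in HAVING

Corrected query:
SELECT genre FROM movies GROUP BY genre HAVING MIN(rating) > (SELECT AVG(rating) FROM movies)

Result:
genre 
------
Horror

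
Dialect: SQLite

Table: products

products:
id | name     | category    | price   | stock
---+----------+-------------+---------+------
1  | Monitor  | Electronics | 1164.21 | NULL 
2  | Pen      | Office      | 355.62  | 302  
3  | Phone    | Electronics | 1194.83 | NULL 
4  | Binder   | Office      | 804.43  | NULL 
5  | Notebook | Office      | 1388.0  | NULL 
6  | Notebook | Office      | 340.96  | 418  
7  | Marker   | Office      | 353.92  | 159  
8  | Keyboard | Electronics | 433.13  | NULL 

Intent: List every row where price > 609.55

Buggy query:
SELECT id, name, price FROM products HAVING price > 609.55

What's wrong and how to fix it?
Bug: HAVING filters the output of aggregation, but this query has no GROUP BY and no aggregate functions, so SQLite rejects it (HAVING clause on a non-aggregate query); the condition here is per row

Fix: Replace HAVING with WHERE since the condition applies to individual rows

Corrected query:
SELECT id, name, price FROM products WHERE price > 609.55

Result:
id | name     | price  
---+----------+--------
1  | Monitor  | 1164.21
3  | Phone    | 1194.83
4  | Binder   | 804.43 
5  | Notebook | 1388   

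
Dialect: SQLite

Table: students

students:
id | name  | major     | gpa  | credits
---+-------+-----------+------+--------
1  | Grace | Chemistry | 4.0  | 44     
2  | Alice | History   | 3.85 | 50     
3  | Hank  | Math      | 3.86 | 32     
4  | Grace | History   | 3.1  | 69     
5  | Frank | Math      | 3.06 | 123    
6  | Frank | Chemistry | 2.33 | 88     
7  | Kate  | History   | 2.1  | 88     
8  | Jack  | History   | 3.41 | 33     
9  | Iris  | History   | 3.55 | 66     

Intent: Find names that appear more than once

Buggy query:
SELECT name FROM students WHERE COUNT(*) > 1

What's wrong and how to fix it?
Bug: WHERE can't reference COUNT(*); aggregates are computed after WHERE

Fix: Group first, then use HAVING for the count condition

Corrected query:
SELECT name FROM students GROUP BY name HAVING COUNT(*) > 1

Result:
name 
-----
Frank
Grace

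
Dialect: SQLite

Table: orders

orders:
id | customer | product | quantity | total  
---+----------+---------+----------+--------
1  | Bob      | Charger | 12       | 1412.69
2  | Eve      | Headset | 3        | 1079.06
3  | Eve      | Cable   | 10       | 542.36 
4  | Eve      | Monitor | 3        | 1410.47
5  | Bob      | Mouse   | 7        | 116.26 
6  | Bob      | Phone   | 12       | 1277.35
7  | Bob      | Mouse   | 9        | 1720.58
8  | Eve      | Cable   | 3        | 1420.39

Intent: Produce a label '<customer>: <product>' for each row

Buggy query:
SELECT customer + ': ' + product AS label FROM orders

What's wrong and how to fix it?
Bug: '+' is numeric addition; on text columns SQLite converts them to 0 instead of concatenating

Fix: Use the || operator for string concatenation

Corrected query:
SELECT customer || ': ' || product AS label FROM orders

Result:
label       
------------
Bob: Charger
Eve: Headset
Eve: Cable  
Eve: Monitor
Bob: Mouse  
Bob: Phone  
Bob: Mouse  
Eve: Cable  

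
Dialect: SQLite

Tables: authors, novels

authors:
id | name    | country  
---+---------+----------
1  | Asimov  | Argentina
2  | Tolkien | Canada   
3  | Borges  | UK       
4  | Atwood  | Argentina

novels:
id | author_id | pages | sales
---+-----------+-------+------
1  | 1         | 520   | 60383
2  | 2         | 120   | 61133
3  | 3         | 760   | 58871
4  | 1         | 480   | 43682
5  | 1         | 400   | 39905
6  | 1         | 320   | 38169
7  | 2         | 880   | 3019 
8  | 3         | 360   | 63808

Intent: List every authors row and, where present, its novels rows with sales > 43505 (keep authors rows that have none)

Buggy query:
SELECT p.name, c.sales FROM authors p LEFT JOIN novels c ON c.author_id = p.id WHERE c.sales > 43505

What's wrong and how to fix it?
Bug: Filtering c.sales in WHERE discards the NULL rows produced by LEFT JOIN, turning it into an inner join

Fix: Move the right-table condition into the ON clause so unmatched parents are kept

Corrected query:
SELECT p.name, c.sales FROM authors p LEFT JOIN novels c ON c.author_id = p.id AND c.sales > 43505

Result:
name    | sales
--------+------
Asimov  | 43682
Asimov  | 60383
Tolkien | 61133
Borges  | 58871
Borges  | 63808
Atwood  | NULL 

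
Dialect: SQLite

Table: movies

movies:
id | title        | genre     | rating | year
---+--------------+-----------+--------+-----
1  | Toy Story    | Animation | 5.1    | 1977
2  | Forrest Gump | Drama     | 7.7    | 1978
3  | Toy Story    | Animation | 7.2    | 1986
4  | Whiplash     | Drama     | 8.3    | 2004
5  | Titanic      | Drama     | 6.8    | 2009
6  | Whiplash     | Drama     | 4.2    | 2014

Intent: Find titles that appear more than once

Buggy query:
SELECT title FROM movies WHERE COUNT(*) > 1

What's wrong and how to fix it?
Bug: WHERE can't reference COUNT(*); aggregates are computed after WHERE

Fix: GROUP BY title, then filter groups with HAVING COUNT(*) > 1

Corrected query:
SELECT title FROM movies GROUP BY title HAVING COUNT(*) > 1

Result:
title    
---------
Toy Story
Whiplash 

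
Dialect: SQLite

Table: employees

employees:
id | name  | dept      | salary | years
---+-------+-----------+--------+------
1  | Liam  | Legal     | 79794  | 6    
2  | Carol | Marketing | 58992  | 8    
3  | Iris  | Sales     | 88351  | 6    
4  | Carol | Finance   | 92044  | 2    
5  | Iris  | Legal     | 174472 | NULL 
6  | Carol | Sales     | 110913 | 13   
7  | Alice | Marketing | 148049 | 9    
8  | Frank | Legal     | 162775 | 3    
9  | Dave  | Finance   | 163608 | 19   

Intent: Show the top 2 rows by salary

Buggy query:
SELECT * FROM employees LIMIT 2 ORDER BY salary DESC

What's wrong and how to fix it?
Bug: LIMIT must come after ORDER BY

Fix: Sort with ORDER BY, then apply LIMIT

Corrected query:
SELECT * FROM employees ORDER BY salary DESC LIMIT 2

Result:
id | name | dept    | salary | years
---+------+---------+--------+------
5  | Iris | Legal   | 174472 | NULL 
9  | Dave | Finance | 163608 | 19   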